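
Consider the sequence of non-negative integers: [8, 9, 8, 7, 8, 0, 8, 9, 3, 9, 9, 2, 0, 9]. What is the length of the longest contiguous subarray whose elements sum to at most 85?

13

add 8: [8] sum 8, len 1
add 9: [8, 9] sum 17, len 2
add 8: [8, 9, 8] sum 25, len 3
add 7: [8, 9, 8, 7] sum 32, len 4
add 8: [8, 9, 8, 7, 8] sum 40, len 5
add 0: [8, 9, 8, 7, 8, 0] sum 40, len 6
add 8: [8, 9, 8, 7, 8, 0, 8] sum 48, len 7
add 9: [8, 9, 8, 7, 8, 0, 8, 9] sum 57, len 8
add 3: [8, 9, 8, 7, 8, 0, 8, 9, 3] sum 60, len 9
add 9: [8, 9, 8, 7, 8, 0, 8, 9, 3, 9] sum 69, len 10
add 9: [8, 9, 8, 7, 8, 0, 8, 9, 3, 9, 9] sum 78, len 11
add 2: [8, 9, 8, 7, 8, 0, 8, 9, 3, 9, 9, 2] sum 80, len 12
add 0: [8, 9, 8, 7, 8, 0, 8, 9, 3, 9, 9, 2, 0] sum 80, len 13
add 9: [9, 8, 7, 8, 0, 8, 9, 3, 9, 9, 2, 0, 9] sum 81, len 13
Longest length seen: 13.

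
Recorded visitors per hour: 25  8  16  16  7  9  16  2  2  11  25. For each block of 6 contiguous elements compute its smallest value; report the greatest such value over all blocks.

(25, 8, 16, 16, 7, 9) → min 7
(8, 16, 16, 7, 9, 16) → min 7
(16, 16, 7, 9, 16, 2) → min 2
(16, 7, 9, 16, 2, 2) → min 2
(7, 9, 16, 2, 2, 11) → min 2
(9, 16, 2, 2, 11, 25) → min 2
Greatest of these is 7.

7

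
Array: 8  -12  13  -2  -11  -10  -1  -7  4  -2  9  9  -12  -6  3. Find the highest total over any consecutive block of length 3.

Each size-3 window and its sum:
(8, -12, 13) → sum 9
(-12, 13, -2) → sum -1
(13, -2, -11) → sum 0
(-2, -11, -10) → sum -23
(-11, -10, -1) → sum -22
(-10, -1, -7) → sum -18
(-1, -7, 4) → sum -4
(-7, 4, -2) → sum -5
(4, -2, 9) → sum 11
(-2, 9, 9) → sum 16
(9, 9, -12) → sum 6
(9, -12, -6) → sum -9
(-12, -6, 3) → sum -15
Highest of these is 16.

16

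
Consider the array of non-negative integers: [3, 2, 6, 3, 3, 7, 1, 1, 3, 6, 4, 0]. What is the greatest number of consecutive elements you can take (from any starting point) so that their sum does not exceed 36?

11

Extend to the right; shrink from the left whenever the sum exceeds 36:
[3] sum 3 len 1
[3, 2] sum 5 len 2
[3, 2, 6] sum 11 len 3
[3, 2, 6, 3] sum 14 len 4
[3, 2, 6, 3, 3] sum 17 len 5
[3, 2, 6, 3, 3, 7] sum 24 len 6
[3, 2, 6, 3, 3, 7, 1] sum 25 len 7
[3, 2, 6, 3, 3, 7, 1, 1] sum 26 len 8
[3, 2, 6, 3, 3, 7, 1, 1, 3] sum 29 len 9
[3, 2, 6, 3, 3, 7, 1, 1, 3, 6] sum 35 len 10
[2, 6, 3, 3, 7, 1, 1, 3, 6, 4] sum 36 len 10
[2, 6, 3, 3, 7, 1, 1, 3, 6, 4, 0] sum 36 len 11
Longest length seen: 11.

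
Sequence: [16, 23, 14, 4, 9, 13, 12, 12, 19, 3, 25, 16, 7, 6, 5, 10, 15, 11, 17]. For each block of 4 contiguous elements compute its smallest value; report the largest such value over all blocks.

[16, 23, 14, 4] → min 4
[23, 14, 4, 9] → min 4
[14, 4, 9, 13] → min 4
[4, 9, 13, 12] → min 4
[9, 13, 12, 12] → min 9
[13, 12, 12, 19] → min 12
[12, 12, 19, 3] → min 3
[12, 19, 3, 25] → min 3
[19, 3, 25, 16] → min 3
[3, 25, 16, 7] → min 3
[25, 16, 7, 6] → min 6
[16, 7, 6, 5] → min 5
[7, 6, 5, 10] → min 5
[6, 5, 10, 15] → min 5
[5, 10, 15, 11] → min 5
[10, 15, 11, 17] → min 10
Largest of these is 12.

12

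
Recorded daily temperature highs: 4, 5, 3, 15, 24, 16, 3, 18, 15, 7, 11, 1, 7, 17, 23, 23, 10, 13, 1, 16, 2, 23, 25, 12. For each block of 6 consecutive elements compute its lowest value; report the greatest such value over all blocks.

4 5 3 15 24 16 → min 3
5 3 15 24 16 3 → min 3
3 15 24 16 3 18 → min 3
15 24 16 3 18 15 → min 3
24 16 3 18 15 7 → min 3
16 3 18 15 7 11 → min 3
3 18 15 7 11 1 → min 1
18 15 7 11 1 7 → min 1
15 7 11 1 7 17 → min 1
7 11 1 7 17 23 → min 1
11 1 7 17 23 23 → min 1
1 7 17 23 23 10 → min 1
7 17 23 23 10 13 → min 7
17 23 23 10 13 1 → min 1
23 23 10 13 1 16 → min 1
23 10 13 1 16 2 → min 1
10 13 1 16 2 23 → min 1
13 1 16 2 23 25 → min 1
1 16 2 23 25 12 → min 1
Greatest of these is 7.

7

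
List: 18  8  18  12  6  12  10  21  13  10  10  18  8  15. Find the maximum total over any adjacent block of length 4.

56

[18, 8, 18, 12] → sum 56
[8, 18, 12, 6] → sum 44
[18, 12, 6, 12] → sum 48
[12, 6, 12, 10] → sum 40
[6, 12, 10, 21] → sum 49
[12, 10, 21, 13] → sum 56
[10, 21, 13, 10] → sum 54
[21, 13, 10, 10] → sum 54
[13, 10, 10, 18] → sum 51
[10, 10, 18, 8] → sum 46
[10, 18, 8, 15] → sum 51
Maximum of these is 56.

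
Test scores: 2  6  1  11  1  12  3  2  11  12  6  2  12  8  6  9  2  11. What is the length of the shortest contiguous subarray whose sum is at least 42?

5

add 2: running sum 2 < 42
add 6: running sum 8 < 42
add 1: running sum 9 < 42
add 11: running sum 20 < 42
add 1: running sum 21 < 42
add 12: running sum 33 < 42
add 3: running sum 36 < 42
add 2: running sum 38 < 42
add 11: shortest ending here [6, 1, 11, 1, 12, 3, 2, 11] sum 47, len 8
add 12: shortest ending here [11, 1, 12, 3, 2, 11, 12] sum 52, len 7
add 6: shortest ending here [12, 3, 2, 11, 12, 6] sum 46, len 6
add 2: shortest ending here [12, 3, 2, 11, 12, 6, 2] sum 48, len 7
add 12: shortest ending here [11, 12, 6, 2, 12] sum 43, len 5
add 8: shortest ending here [11, 12, 6, 2, 12, 8] sum 51, len 6
add 6: shortest ending here [12, 6, 2, 12, 8, 6] sum 46, len 6
add 9: shortest ending here [6, 2, 12, 8, 6, 9] sum 43, len 6
add 2: shortest ending here [6, 2, 12, 8, 6, 9, 2] sum 45, len 7
add 11: shortest ending here [12, 8, 6, 9, 2, 11] sum 48, len 6
Shortest qualifying length: 5.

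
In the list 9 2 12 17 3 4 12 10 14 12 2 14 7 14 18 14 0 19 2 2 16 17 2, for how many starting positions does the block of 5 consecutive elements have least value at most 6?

9 2 12 17 3 → min 2  ≤ 6 ✓
2 12 17 3 4 → min 2  ≤ 6 ✓
12 17 3 4 12 → min 3  ≤ 6 ✓
17 3 4 12 10 → min 3  ≤ 6 ✓
3 4 12 10 14 → min 3  ≤ 6 ✓
4 12 10 14 12 → min 4  ≤ 6 ✓
12 10 14 12 2 → min 2  ≤ 6 ✓
10 14 12 2 14 → min 2  ≤ 6 ✓
14 12 2 14 7 → min 2  ≤ 6 ✓
12 2 14 7 14 → min 2  ≤ 6 ✓
2 14 7 14 18 → min 2  ≤ 6 ✓
14 7 14 18 14 → min 7
7 14 18 14 0 → min 0  ≤ 6 ✓
14 18 14 0 19 → min 0  ≤ 6 ✓
18 14 0 19 2 → min 0  ≤ 6 ✓
14 0 19 2 2 → min 0  ≤ 6 ✓
0 19 2 2 16 → min 0  ≤ 6 ✓
19 2 2 16 17 → min 2  ≤ 6 ✓
2 2 16 17 2 → min 2  ≤ 6 ✓
18 windows satisfy the condition.

18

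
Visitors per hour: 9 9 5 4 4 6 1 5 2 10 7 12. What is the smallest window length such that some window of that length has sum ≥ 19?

add 9: running sum 9 < 19
add 9: running sum 18 < 19
end 2: [9, 9, 5] sum 23, len 3
end 3: [9, 9, 5, 4] sum 27, len 4
end 4: [9, 5, 4, 4] sum 22, len 4
end 5: [5, 4, 4, 6] sum 19, len 4
end 6: [5, 4, 4, 6, 1] sum 20, len 5
end 7: [4, 4, 6, 1, 5] sum 20, len 5
end 8: [4, 4, 6, 1, 5, 2] sum 22, len 6
end 9: [6, 1, 5, 2, 10] sum 24, len 5
end 10: [2, 10, 7] sum 19, len 3
end 11: [7, 12] sum 19, len 2
Shortest qualifying length: 2.

2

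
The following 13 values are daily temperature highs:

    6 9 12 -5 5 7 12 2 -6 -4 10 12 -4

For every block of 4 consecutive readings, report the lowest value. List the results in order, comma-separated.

(6, 9, 12, -5) → min -5
(9, 12, -5, 5) → min -5
(12, -5, 5, 7) → min -5
(-5, 5, 7, 12) → min -5
(5, 7, 12, 2) → min 2
(7, 12, 2, -6) → min -6
(12, 2, -6, -4) → min -6
(2, -6, -4, 10) → min -6
(-6, -4, 10, 12) → min -6
(-4, 10, 12, -4) → min -4

-5, -5, -5, -5, 2, -6, -6, -6, -6, -4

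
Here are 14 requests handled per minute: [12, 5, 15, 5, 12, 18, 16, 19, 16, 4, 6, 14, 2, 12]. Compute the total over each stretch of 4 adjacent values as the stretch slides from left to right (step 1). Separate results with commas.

12 5 15 5 → sum 37
5 15 5 12 → sum 37
15 5 12 18 → sum 50
5 12 18 16 → sum 51
12 18 16 19 → sum 65
18 16 19 16 → sum 69
16 19 16 4 → sum 55
19 16 4 6 → sum 45
16 4 6 14 → sum 40
4 6 14 2 → sum 26
6 14 2 12 → sum 34

37, 37, 50, 51, 65, 69, 55, 45, 40, 26, 34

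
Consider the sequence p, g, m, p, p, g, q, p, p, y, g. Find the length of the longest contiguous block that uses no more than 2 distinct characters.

3

Extend right; when distinct count exceeds 2, shrink from the left:
[p] 1 distinct, len 1
[p, g] 2 distinct, len 2
[g, m] 2 distinct, len 2
[m, p] 2 distinct, len 2
[m, p, p] 2 distinct, len 3
[p, p, g] 2 distinct, len 3
[g, q] 2 distinct, len 2
[q, p] 2 distinct, len 2
[q, p, p] 2 distinct, len 3
[p, p, y] 2 distinct, len 3
[y, g] 2 distinct, len 2
Longest length with ≤2 distinct: 3.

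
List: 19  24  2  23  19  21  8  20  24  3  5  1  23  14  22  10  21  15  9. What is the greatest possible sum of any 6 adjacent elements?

(19, 24, 2, 23, 19, 21) → sum 108
(24, 2, 23, 19, 21, 8) → sum 97
(2, 23, 19, 21, 8, 20) → sum 93
(23, 19, 21, 8, 20, 24) → sum 115
(19, 21, 8, 20, 24, 3) → sum 95
(21, 8, 20, 24, 3, 5) → sum 81
(8, 20, 24, 3, 5, 1) → sum 61
(20, 24, 3, 5, 1, 23) → sum 76
(24, 3, 5, 1, 23, 14) → sum 70
(3, 5, 1, 23, 14, 22) → sum 68
(5, 1, 23, 14, 22, 10) → sum 75
(1, 23, 14, 22, 10, 21) → sum 91
(23, 14, 22, 10, 21, 15) → sum 105
(14, 22, 10, 21, 15, 9) → sum 91
Greatest of these is 115.

115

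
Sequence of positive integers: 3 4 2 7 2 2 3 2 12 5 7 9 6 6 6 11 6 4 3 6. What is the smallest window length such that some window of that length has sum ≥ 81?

add 3: running sum 3 < 81
add 4: running sum 7 < 81
add 2: running sum 9 < 81
add 7: running sum 16 < 81
add 2: running sum 18 < 81
add 2: running sum 20 < 81
add 3: running sum 23 < 81
add 2: running sum 25 < 81
add 12: running sum 37 < 81
add 5: running sum 42 < 81
add 7: running sum 49 < 81
add 9: running sum 58 < 81
add 6: running sum 64 < 81
add 6: running sum 70 < 81
add 6: running sum 76 < 81
end 15: [4, 2, 7, 2, 2, 3, 2, 12, 5, 7, 9, 6, 6, 6, 11] sum 84, len 15
end 16: [7, 2, 2, 3, 2, 12, 5, 7, 9, 6, 6, 6, 11, 6] sum 84, len 14
end 17: [2, 2, 3, 2, 12, 5, 7, 9, 6, 6, 6, 11, 6, 4] sum 81, len 14
end 18: [2, 3, 2, 12, 5, 7, 9, 6, 6, 6, 11, 6, 4, 3] sum 82, len 14
end 19: [12, 5, 7, 9, 6, 6, 6, 11, 6, 4, 3, 6] sum 81, len 12
Shortest qualifying length: 12.

12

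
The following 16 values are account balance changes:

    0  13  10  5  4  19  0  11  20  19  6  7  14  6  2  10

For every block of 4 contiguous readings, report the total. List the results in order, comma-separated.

28, 32, 38, 28, 34, 50, 50, 56, 52, 46, 33, 29, 32

Sliding a size-4 window across the 16 values:
0 13 10 5 → sum 28
13 10 5 4 → sum 32
10 5 4 19 → sum 38
5 4 19 0 → sum 28
4 19 0 11 → sum 34
19 0 11 20 → sum 50
0 11 20 19 → sum 50
11 20 19 6 → sum 56
20 19 6 7 → sum 52
19 6 7 14 → sum 46
6 7 14 6 → sum 33
7 14 6 2 → sum 29
14 6 2 10 → sum 32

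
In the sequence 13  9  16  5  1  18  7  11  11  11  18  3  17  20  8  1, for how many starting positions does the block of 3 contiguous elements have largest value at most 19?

[13, 9, 16] → max 16  ≤ 19 ✓
[9, 16, 5] → max 16  ≤ 19 ✓
[16, 5, 1] → max 16  ≤ 19 ✓
[5, 1, 18] → max 18  ≤ 19 ✓
[1, 18, 7] → max 18  ≤ 19 ✓
[18, 7, 11] → max 18  ≤ 19 ✓
[7, 11, 11] → max 11  ≤ 19 ✓
[11, 11, 11] → max 11  ≤ 19 ✓
[11, 11, 18] → max 18  ≤ 19 ✓
[11, 18, 3] → max 18  ≤ 19 ✓
[18, 3, 17] → max 18  ≤ 19 ✓
[3, 17, 20] → max 20
[17, 20, 8] → max 20
[20, 8, 1] → max 20
11 windows satisfy the condition.

11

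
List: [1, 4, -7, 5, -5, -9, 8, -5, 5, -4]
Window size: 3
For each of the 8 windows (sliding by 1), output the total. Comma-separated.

[1, 4, -7] → sum -2
[4, -7, 5] → sum 2
[-7, 5, -5] → sum -7
[5, -5, -9] → sum -9
[-5, -9, 8] → sum -6
[-9, 8, -5] → sum -6
[8, -5, 5] → sum 8
[-5, 5, -4] → sum -4

-2, 2, -7, -9, -6, -6, 8, -4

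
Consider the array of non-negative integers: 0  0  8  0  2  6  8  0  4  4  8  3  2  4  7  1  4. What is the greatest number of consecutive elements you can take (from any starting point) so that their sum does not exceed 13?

[0] sum 0 len 1
[0, 0] sum 0 len 2
[0, 0, 8] sum 8 len 3
[0, 0, 8, 0] sum 8 len 4
[0, 0, 8, 0, 2] sum 10 len 5
[0, 2, 6] sum 8 len 3
[8] sum 8 len 1
[8, 0] sum 8 len 2
[8, 0, 4] sum 12 len 3
[0, 4, 4] sum 8 len 3
[4, 8] sum 12 len 2
[8, 3] sum 11 len 2
[8, 3, 2] sum 13 len 3
[3, 2, 4] sum 9 len 3
[2, 4, 7] sum 13 len 3
[4, 7, 1] sum 12 len 3
[7, 1, 4] sum 12 len 3
Longest length seen: 5.

5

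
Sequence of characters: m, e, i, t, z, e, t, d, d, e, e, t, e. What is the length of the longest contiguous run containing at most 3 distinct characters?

[m] 1 distinct, len 1
[m, e] 2 distinct, len 2
[m, e, i] 3 distinct, len 3
[e, i, t] 3 distinct, len 3
[i, t, z] 3 distinct, len 3
[t, z, e] 3 distinct, len 3
[t, z, e, t] 3 distinct, len 4
[e, t, d] 3 distinct, len 3
[e, t, d, d] 3 distinct, len 4
[e, t, d, d, e] 3 distinct, len 5
[e, t, d, d, e, e] 3 distinct, len 6
[e, t, d, d, e, e, t] 3 distinct, len 7
[e, t, d, d, e, e, t, e] 3 distinct, len 8
Longest length with ≤3 distinct: 8.

8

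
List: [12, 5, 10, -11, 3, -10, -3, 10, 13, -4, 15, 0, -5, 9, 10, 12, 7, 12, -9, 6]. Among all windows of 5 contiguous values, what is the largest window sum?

50

Each size-5 window and its sum:
[12, 5, 10, -11, 3] → sum 19
[5, 10, -11, 3, -10] → sum -3
[10, -11, 3, -10, -3] → sum -11
[-11, 3, -10, -3, 10] → sum -11
[3, -10, -3, 10, 13] → sum 13
[-10, -3, 10, 13, -4] → sum 6
[-3, 10, 13, -4, 15] → sum 31
[10, 13, -4, 15, 0] → sum 34
[13, -4, 15, 0, -5] → sum 19
[-4, 15, 0, -5, 9] → sum 15
[15, 0, -5, 9, 10] → sum 29
[0, -5, 9, 10, 12] → sum 26
[-5, 9, 10, 12, 7] → sum 33
[9, 10, 12, 7, 12] → sum 50
[10, 12, 7, 12, -9] → sum 32
[12, 7, 12, -9, 6] → sum 28
Largest of these is 50.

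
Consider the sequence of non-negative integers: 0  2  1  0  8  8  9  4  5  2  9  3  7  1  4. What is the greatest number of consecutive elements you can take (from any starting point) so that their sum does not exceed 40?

10

add 0: [0] sum 0, len 1
add 2: [0, 2] sum 2, len 2
add 1: [0, 2, 1] sum 3, len 3
add 0: [0, 2, 1, 0] sum 3, len 4
add 8: [0, 2, 1, 0, 8] sum 11, len 5
add 8: [0, 2, 1, 0, 8, 8] sum 19, len 6
add 9: [0, 2, 1, 0, 8, 8, 9] sum 28, len 7
add 4: [0, 2, 1, 0, 8, 8, 9, 4] sum 32, len 8
add 5: [0, 2, 1, 0, 8, 8, 9, 4, 5] sum 37, len 9
add 2: [0, 2, 1, 0, 8, 8, 9, 4, 5, 2] sum 39, len 10
add 9: [8, 9, 4, 5, 2, 9] sum 37, len 6
add 3: [8, 9, 4, 5, 2, 9, 3] sum 40, len 7
add 7: [9, 4, 5, 2, 9, 3, 7] sum 39, len 7
add 1: [9, 4, 5, 2, 9, 3, 7, 1] sum 40, len 8
add 4: [4, 5, 2, 9, 3, 7, 1, 4] sum 35, len 8
Longest length seen: 10.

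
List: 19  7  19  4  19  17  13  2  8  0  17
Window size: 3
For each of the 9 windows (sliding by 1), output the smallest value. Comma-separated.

7, 4, 4, 4, 13, 2, 2, 0, 0

19 7 19 → min 7
7 19 4 → min 4
19 4 19 → min 4
4 19 17 → min 4
19 17 13 → min 13
17 13 2 → min 2
13 2 8 → min 2
2 8 0 → min 0
8 0 17 → min 0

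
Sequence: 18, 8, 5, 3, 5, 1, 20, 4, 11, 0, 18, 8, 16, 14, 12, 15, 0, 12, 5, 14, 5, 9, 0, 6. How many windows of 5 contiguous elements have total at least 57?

3

(18, 8, 5, 3, 5) → sum 39
(8, 5, 3, 5, 1) → sum 22
(5, 3, 5, 1, 20) → sum 34
(3, 5, 1, 20, 4) → sum 33
(5, 1, 20, 4, 11) → sum 41
(1, 20, 4, 11, 0) → sum 36
(20, 4, 11, 0, 18) → sum 53
(4, 11, 0, 18, 8) → sum 41
(11, 0, 18, 8, 16) → sum 53
(0, 18, 8, 16, 14) → sum 56
(18, 8, 16, 14, 12) → sum 68  ≥ 57 ✓
(8, 16, 14, 12, 15) → sum 65  ≥ 57 ✓
(16, 14, 12, 15, 0) → sum 57  ≥ 57 ✓
(14, 12, 15, 0, 12) → sum 53
(12, 15, 0, 12, 5) → sum 44
(15, 0, 12, 5, 14) → sum 46
(0, 12, 5, 14, 5) → sum 36
(12, 5, 14, 5, 9) → sum 45
(5, 14, 5, 9, 0) → sum 33
(14, 5, 9, 0, 6) → sum 34
3 windows satisfy the condition.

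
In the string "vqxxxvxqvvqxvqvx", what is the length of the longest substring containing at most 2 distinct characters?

5

add v: window [v] (1 distinct), len 1
add q: window [v, q] (2 distinct), len 2
add x: window [q, x] (2 distinct), len 2
add x: window [q, x, x] (2 distinct), len 3
add x: window [q, x, x, x] (2 distinct), len 4
add v: window [x, x, x, v] (2 distinct), len 4
add x: window [x, x, x, v, x] (2 distinct), len 5
add q: window [x, q] (2 distinct), len 2
add v: window [q, v] (2 distinct), len 2
add v: window [q, v, v] (2 distinct), len 3
add q: window [q, v, v, q] (2 distinct), len 4
add x: window [q, x] (2 distinct), len 2
add v: window [x, v] (2 distinct), len 2
add q: window [v, q] (2 distinct), len 2
add v: window [v, q, v] (2 distinct), len 3
add x: window [v, x] (2 distinct), len 2
Longest length with ≤2 distinct: 5.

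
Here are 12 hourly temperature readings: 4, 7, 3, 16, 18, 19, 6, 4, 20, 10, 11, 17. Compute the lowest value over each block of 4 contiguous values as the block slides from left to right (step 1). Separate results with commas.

3, 3, 3, 6, 4, 4, 4, 4, 10

[4, 7, 3, 16] → min 3
[7, 3, 16, 18] → min 3
[3, 16, 18, 19] → min 3
[16, 18, 19, 6] → min 6
[18, 19, 6, 4] → min 4
[19, 6, 4, 20] → min 4
[6, 4, 20, 10] → min 4
[4, 20, 10, 11] → min 4
[20, 10, 11, 17] → min 10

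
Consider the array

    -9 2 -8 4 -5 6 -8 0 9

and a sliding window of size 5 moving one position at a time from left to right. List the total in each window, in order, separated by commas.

-9 2 -8 4 -5 → sum -16
2 -8 4 -5 6 → sum -1
-8 4 -5 6 -8 → sum -11
4 -5 6 -8 0 → sum -3
-5 6 -8 0 9 → sum 2

-16, -1, -11, -3, 2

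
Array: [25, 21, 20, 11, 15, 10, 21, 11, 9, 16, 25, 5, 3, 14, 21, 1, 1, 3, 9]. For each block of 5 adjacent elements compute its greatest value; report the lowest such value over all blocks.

Each size-5 window and its max:
25 21 20 11 15 → max 25
21 20 11 15 10 → max 21
20 11 15 10 21 → max 21
11 15 10 21 11 → max 21
15 10 21 11 9 → max 21
10 21 11 9 16 → max 21
21 11 9 16 25 → max 25
11 9 16 25 5 → max 25
9 16 25 5 3 → max 25
16 25 5 3 14 → max 25
25 5 3 14 21 → max 25
5 3 14 21 1 → max 21
3 14 21 1 1 → max 21
14 21 1 1 3 → max 21
21 1 1 3 9 → max 21
Lowest of these is 21.

21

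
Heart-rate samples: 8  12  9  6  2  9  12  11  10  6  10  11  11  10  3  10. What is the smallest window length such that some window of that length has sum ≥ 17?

add 8: running sum 8 < 17
add 12: shortest ending here [8, 12] sum 20, len 2
add 9: shortest ending here [12, 9] sum 21, len 2
add 6: shortest ending here [12, 9, 6] sum 27, len 3
add 2: shortest ending here [9, 6, 2] sum 17, len 3
add 9: shortest ending here [6, 2, 9] sum 17, len 3
add 12: shortest ending here [9, 12] sum 21, len 2
add 11: shortest ending here [12, 11] sum 23, len 2
add 10: shortest ending here [11, 10] sum 21, len 2
add 6: shortest ending here [11, 10, 6] sum 27, len 3
add 10: shortest ending here [10, 6, 10] sum 26, len 3
add 11: shortest ending here [10, 11] sum 21, len 2
add 11: shortest ending here [11, 11] sum 22, len 2
add 10: shortest ending here [11, 10] sum 21, len 2
add 3: shortest ending here [11, 10, 3] sum 24, len 3
add 10: shortest ending here [10, 3, 10] sum 23, len 3
Shortest qualifying length: 2.

2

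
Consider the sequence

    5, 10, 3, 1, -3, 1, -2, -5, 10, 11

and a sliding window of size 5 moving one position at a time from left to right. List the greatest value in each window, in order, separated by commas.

(5, 10, 3, 1, -3) → max 10
(10, 3, 1, -3, 1) → max 10
(3, 1, -3, 1, -2) → max 3
(1, -3, 1, -2, -5) → max 1
(-3, 1, -2, -5, 10) → max 10
(1, -2, -5, 10, 11) → max 11

10, 10, 3, 1, 10, 11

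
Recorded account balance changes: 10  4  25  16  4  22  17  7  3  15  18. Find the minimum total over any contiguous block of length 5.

Window sums for each of the 7 positions:
(10, 4, 25, 16, 4) → sum 59
(4, 25, 16, 4, 22) → sum 71
(25, 16, 4, 22, 17) → sum 84
(16, 4, 22, 17, 7) → sum 66
(4, 22, 17, 7, 3) → sum 53
(22, 17, 7, 3, 15) → sum 64
(17, 7, 3, 15, 18) → sum 60
Minimum of these is 53.

53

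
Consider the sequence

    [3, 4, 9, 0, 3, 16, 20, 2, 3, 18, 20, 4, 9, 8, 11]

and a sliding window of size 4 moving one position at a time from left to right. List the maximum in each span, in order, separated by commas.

3 4 9 0 → max 9
4 9 0 3 → max 9
9 0 3 16 → max 16
0 3 16 20 → max 20
3 16 20 2 → max 20
16 20 2 3 → max 20
20 2 3 18 → max 20
2 3 18 20 → max 20
3 18 20 4 → max 20
18 20 4 9 → max 20
20 4 9 8 → max 20
4 9 8 11 → max 11

9, 9, 16, 20, 20, 20, 20, 20, 20, 20, 20, 11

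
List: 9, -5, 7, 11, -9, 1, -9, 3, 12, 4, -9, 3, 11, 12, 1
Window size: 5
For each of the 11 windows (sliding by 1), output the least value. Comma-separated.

9 -5 7 11 -9 → min -9
-5 7 11 -9 1 → min -9
7 11 -9 1 -9 → min -9
11 -9 1 -9 3 → min -9
-9 1 -9 3 12 → min -9
1 -9 3 12 4 → min -9
-9 3 12 4 -9 → min -9
3 12 4 -9 3 → min -9
12 4 -9 3 11 → min -9
4 -9 3 11 12 → min -9
-9 3 11 12 1 → min -9

-9, -9, -9, -9, -9, -9, -9, -9, -9, -9, -9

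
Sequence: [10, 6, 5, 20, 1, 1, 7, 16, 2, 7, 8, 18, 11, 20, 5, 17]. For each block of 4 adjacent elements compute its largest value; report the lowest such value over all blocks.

(10, 6, 5, 20) → max 20
(6, 5, 20, 1) → max 20
(5, 20, 1, 1) → max 20
(20, 1, 1, 7) → max 20
(1, 1, 7, 16) → max 16
(1, 7, 16, 2) → max 16
(7, 16, 2, 7) → max 16
(16, 2, 7, 8) → max 16
(2, 7, 8, 18) → max 18
(7, 8, 18, 11) → max 18
(8, 18, 11, 20) → max 20
(18, 11, 20, 5) → max 20
(11, 20, 5, 17) → max 20
Lowest of these is 16.

16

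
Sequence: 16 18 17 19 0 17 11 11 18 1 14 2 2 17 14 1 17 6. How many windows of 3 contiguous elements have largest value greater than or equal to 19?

[16, 18, 17] → max 18
[18, 17, 19] → max 19  ≥ 19 ✓
[17, 19, 0] → max 19  ≥ 19 ✓
[19, 0, 17] → max 19  ≥ 19 ✓
[0, 17, 11] → max 17
[17, 11, 11] → max 17
[11, 11, 18] → max 18
[11, 18, 1] → max 18
[18, 1, 14] → max 18
[1, 14, 2] → max 14
[14, 2, 2] → max 14
[2, 2, 17] → max 17
[2, 17, 14] → max 17
[17, 14, 1] → max 17
[14, 1, 17] → max 17
[1, 17, 6] → max 17
3 windows satisfy the condition.

3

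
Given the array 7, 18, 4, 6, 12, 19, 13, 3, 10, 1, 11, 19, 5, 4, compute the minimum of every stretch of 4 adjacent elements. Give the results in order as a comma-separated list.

Sliding a size-4 window across the 14 values:
(7, 18, 4, 6) → min 4
(18, 4, 6, 12) → min 4
(4, 6, 12, 19) → min 4
(6, 12, 19, 13) → min 6
(12, 19, 13, 3) → min 3
(19, 13, 3, 10) → min 3
(13, 3, 10, 1) → min 1
(3, 10, 1, 11) → min 1
(10, 1, 11, 19) → min 1
(1, 11, 19, 5) → min 1
(11, 19, 5, 4) → min 4

4, 4, 4, 6, 3, 3, 1, 1, 1, 1, 4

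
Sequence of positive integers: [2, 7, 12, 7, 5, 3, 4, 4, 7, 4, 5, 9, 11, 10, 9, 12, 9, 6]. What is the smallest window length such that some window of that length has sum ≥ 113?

16

Extend right; whenever the sum reaches 113, record the length and shrink from the left:
add 2: running sum 2 < 113
add 7: running sum 9 < 113
add 12: running sum 21 < 113
add 7: running sum 28 < 113
add 5: running sum 33 < 113
add 3: running sum 36 < 113
add 4: running sum 40 < 113
add 4: running sum 44 < 113
add 7: running sum 51 < 113
add 4: running sum 55 < 113
add 5: running sum 60 < 113
add 9: running sum 69 < 113
add 11: running sum 80 < 113
add 10: running sum 90 < 113
add 9: running sum 99 < 113
add 12: running sum 111 < 113
add 9: shortest ending here [7, 12, 7, 5, 3, 4, 4, 7, 4, 5, 9, 11, 10, 9, 12, 9] sum 118, len 16
add 6: shortest ending here [12, 7, 5, 3, 4, 4, 7, 4, 5, 9, 11, 10, 9, 12, 9, 6] sum 117, len 16
Shortest qualifying length: 16.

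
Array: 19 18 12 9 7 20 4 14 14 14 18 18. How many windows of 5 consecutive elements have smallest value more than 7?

[19, 18, 12, 9, 7] → min 7
[18, 12, 9, 7, 20] → min 7
[12, 9, 7, 20, 4] → min 4
[9, 7, 20, 4, 14] → min 4
[7, 20, 4, 14, 14] → min 4
[20, 4, 14, 14, 14] → min 4
[4, 14, 14, 14, 18] → min 4
[14, 14, 14, 18, 18] → min 14  > 7 ✓
1 window satisfy the condition.

1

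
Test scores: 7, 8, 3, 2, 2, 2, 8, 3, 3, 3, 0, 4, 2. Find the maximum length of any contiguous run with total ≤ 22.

→ 7: sum 7, len 1
→ 8: sum 15, len 2
→ 3: sum 18, len 3
→ 2: sum 20, len 4
→ 2: sum 22, len 5
→ 2 (dropped 7): sum 17, len 5
→ 8 (dropped 8): sum 17, len 5
→ 3: sum 20, len 6
→ 3 (dropped 3): sum 20, len 6
→ 3 (dropped 2): sum 21, len 6
→ 0: sum 21, len 7
→ 4 (dropped 2, 2): sum 21, len 6
→ 2 (dropped 8): sum 15, len 6
Longest length seen: 7.

7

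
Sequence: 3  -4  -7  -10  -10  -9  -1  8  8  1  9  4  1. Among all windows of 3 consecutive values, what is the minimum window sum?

-29

(3, -4, -7) → sum -8
(-4, -7, -10) → sum -21
(-7, -10, -10) → sum -27
(-10, -10, -9) → sum -29
(-10, -9, -1) → sum -20
(-9, -1, 8) → sum -2
(-1, 8, 8) → sum 15
(8, 8, 1) → sum 17
(8, 1, 9) → sum 18
(1, 9, 4) → sum 14
(9, 4, 1) → sum 14
Minimum of these is -29.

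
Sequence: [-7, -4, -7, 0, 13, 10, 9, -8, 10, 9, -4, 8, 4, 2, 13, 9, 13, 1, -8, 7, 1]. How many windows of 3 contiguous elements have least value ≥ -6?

-7 -4 -7 → min -7
-4 -7 0 → min -7
-7 0 13 → min -7
0 13 10 → min 0  ≥ -6 ✓
13 10 9 → min 9  ≥ -6 ✓
10 9 -8 → min -8
9 -8 10 → min -8
-8 10 9 → min -8
10 9 -4 → min -4  ≥ -6 ✓
9 -4 8 → min -4  ≥ -6 ✓
-4 8 4 → min -4  ≥ -6 ✓
8 4 2 → min 2  ≥ -6 ✓
4 2 13 → min 2  ≥ -6 ✓
2 13 9 → min 2  ≥ -6 ✓
13 9 13 → min 9  ≥ -6 ✓
9 13 1 → min 1  ≥ -6 ✓
13 1 -8 → min -8
1 -8 7 → min -8
-8 7 1 → min -8
10 windows satisfy the condition.

10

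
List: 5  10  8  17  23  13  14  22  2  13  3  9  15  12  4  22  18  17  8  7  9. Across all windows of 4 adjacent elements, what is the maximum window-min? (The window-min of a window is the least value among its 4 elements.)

(5, 10, 8, 17) → min 5
(10, 8, 17, 23) → min 8
(8, 17, 23, 13) → min 8
(17, 23, 13, 14) → min 13
(23, 13, 14, 22) → min 13
(13, 14, 22, 2) → min 2
(14, 22, 2, 13) → min 2
(22, 2, 13, 3) → min 2
(2, 13, 3, 9) → min 2
(13, 3, 9, 15) → min 3
(3, 9, 15, 12) → min 3
(9, 15, 12, 4) → min 4
(15, 12, 4, 22) → min 4
(12, 4, 22, 18) → min 4
(4, 22, 18, 17) → min 4
(22, 18, 17, 8) → min 8
(18, 17, 8, 7) → min 7
(17, 8, 7, 9) → min 7
Maximum of these is 13.

13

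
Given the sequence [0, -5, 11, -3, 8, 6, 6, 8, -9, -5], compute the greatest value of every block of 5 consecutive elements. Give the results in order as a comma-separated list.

11, 11, 11, 8, 8, 8

Sliding a size-5 window across the 10 values:
0 -5 11 -3 8 → max 11
-5 11 -3 8 6 → max 11
11 -3 8 6 6 → max 11
-3 8 6 6 8 → max 8
8 6 6 8 -9 → max 8
6 6 8 -9 -5 → max 8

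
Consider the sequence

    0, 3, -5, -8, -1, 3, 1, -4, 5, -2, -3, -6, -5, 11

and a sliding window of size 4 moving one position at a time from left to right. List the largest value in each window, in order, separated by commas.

3, 3, 3, 3, 3, 5, 5, 5, 5, -2, 11

Sliding a size-4 window across the 14 values:
(0, 3, -5, -8) → max 3
(3, -5, -8, -1) → max 3
(-5, -8, -1, 3) → max 3
(-8, -1, 3, 1) → max 3
(-1, 3, 1, -4) → max 3
(3, 1, -4, 5) → max 5
(1, -4, 5, -2) → max 5
(-4, 5, -2, -3) → max 5
(5, -2, -3, -6) → max 5
(-2, -3, -6, -5) → max -2
(-3, -6, -5, 11) → max 11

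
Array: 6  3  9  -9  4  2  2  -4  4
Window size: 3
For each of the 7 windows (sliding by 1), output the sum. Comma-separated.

(6, 3, 9) → sum 18
(3, 9, -9) → sum 3
(9, -9, 4) → sum 4
(-9, 4, 2) → sum -3
(4, 2, 2) → sum 8
(2, 2, -4) → sum 0
(2, -4, 4) → sum 2

18, 3, 4, -3, 8, 0, 2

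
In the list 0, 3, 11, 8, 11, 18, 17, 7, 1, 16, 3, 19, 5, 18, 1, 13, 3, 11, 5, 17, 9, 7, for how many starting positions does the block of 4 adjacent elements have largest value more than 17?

0 3 11 8 → max 11
3 11 8 11 → max 11
11 8 11 18 → max 18  > 17 ✓
8 11 18 17 → max 18  > 17 ✓
11 18 17 7 → max 18  > 17 ✓
18 17 7 1 → max 18  > 17 ✓
17 7 1 16 → max 17
7 1 16 3 → max 16
1 16 3 19 → max 19  > 17 ✓
16 3 19 5 → max 19  > 17 ✓
3 19 5 18 → max 19  > 17 ✓
19 5 18 1 → max 19  > 17 ✓
5 18 1 13 → max 18  > 17 ✓
18 1 13 3 → max 18  > 17 ✓
1 13 3 11 → max 13
13 3 11 5 → max 13
3 11 5 17 → max 17
11 5 17 9 → max 17
5 17 9 7 → max 17
10 windows satisfy the condition.

10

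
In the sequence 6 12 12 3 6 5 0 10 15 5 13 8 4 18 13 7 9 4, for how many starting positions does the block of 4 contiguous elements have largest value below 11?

2

(6, 12, 12, 3) → max 12
(12, 12, 3, 6) → max 12
(12, 3, 6, 5) → max 12
(3, 6, 5, 0) → max 6  < 11 ✓
(6, 5, 0, 10) → max 10  < 11 ✓
(5, 0, 10, 15) → max 15
(0, 10, 15, 5) → max 15
(10, 15, 5, 13) → max 15
(15, 5, 13, 8) → max 15
(5, 13, 8, 4) → max 13
(13, 8, 4, 18) → max 18
(8, 4, 18, 13) → max 18
(4, 18, 13, 7) → max 18
(18, 13, 7, 9) → max 18
(13, 7, 9, 4) → max 13
2 windows satisfy the condition.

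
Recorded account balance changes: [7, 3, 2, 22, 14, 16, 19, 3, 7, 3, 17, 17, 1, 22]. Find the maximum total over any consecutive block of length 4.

71

7 3 2 22 → sum 34
3 2 22 14 → sum 41
2 22 14 16 → sum 54
22 14 16 19 → sum 71
14 16 19 3 → sum 52
16 19 3 7 → sum 45
19 3 7 3 → sum 32
3 7 3 17 → sum 30
7 3 17 17 → sum 44
3 17 17 1 → sum 38
17 17 1 22 → sum 57
Maximum of these is 71.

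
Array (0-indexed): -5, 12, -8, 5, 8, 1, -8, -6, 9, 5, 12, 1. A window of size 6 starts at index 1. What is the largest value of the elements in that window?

Elements at indices 1..6: 12, -8, 5, 8, 1, -8
max(12, -8, 5, 8, 1, -8) = 12

12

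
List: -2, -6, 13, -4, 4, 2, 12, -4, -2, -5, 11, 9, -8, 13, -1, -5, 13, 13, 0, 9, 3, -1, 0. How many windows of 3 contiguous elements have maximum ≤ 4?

3

(-2, -6, 13) → max 13
(-6, 13, -4) → max 13
(13, -4, 4) → max 13
(-4, 4, 2) → max 4  ≤ 4 ✓
(4, 2, 12) → max 12
(2, 12, -4) → max 12
(12, -4, -2) → max 12
(-4, -2, -5) → max -2  ≤ 4 ✓
(-2, -5, 11) → max 11
(-5, 11, 9) → max 11
(11, 9, -8) → max 11
(9, -8, 13) → max 13
(-8, 13, -1) → max 13
(13, -1, -5) → max 13
(-1, -5, 13) → max 13
(-5, 13, 13) → max 13
(13, 13, 0) → max 13
(13, 0, 9) → max 13
(0, 9, 3) → max 9
(9, 3, -1) → max 9
(3, -1, 0) → max 3  ≤ 4 ✓
3 windows satisfy the condition.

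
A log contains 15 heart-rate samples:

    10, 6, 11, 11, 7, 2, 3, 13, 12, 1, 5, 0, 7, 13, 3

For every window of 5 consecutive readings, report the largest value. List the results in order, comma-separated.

11, 11, 11, 13, 13, 13, 13, 13, 12, 13, 13

[10, 6, 11, 11, 7] → max 11
[6, 11, 11, 7, 2] → max 11
[11, 11, 7, 2, 3] → max 11
[11, 7, 2, 3, 13] → max 13
[7, 2, 3, 13, 12] → max 13
[2, 3, 13, 12, 1] → max 13
[3, 13, 12, 1, 5] → max 13
[13, 12, 1, 5, 0] → max 13
[12, 1, 5, 0, 7] → max 12
[1, 5, 0, 7, 13] → max 13
[5, 0, 7, 13, 3] → max 13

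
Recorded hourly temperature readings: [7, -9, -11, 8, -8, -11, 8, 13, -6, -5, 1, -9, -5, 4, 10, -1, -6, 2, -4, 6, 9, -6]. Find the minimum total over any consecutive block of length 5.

7 -9 -11 8 -8 → sum -13
-9 -11 8 -8 -11 → sum -31
-11 8 -8 -11 8 → sum -14
8 -8 -11 8 13 → sum 10
-8 -11 8 13 -6 → sum -4
-11 8 13 -6 -5 → sum -1
8 13 -6 -5 1 → sum 11
13 -6 -5 1 -9 → sum -6
-6 -5 1 -9 -5 → sum -24
-5 1 -9 -5 4 → sum -14
1 -9 -5 4 10 → sum 1
-9 -5 4 10 -1 → sum -1
-5 4 10 -1 -6 → sum 2
4 10 -1 -6 2 → sum 9
10 -1 -6 2 -4 → sum 1
-1 -6 2 -4 6 → sum -3
-6 2 -4 6 9 → sum 7
2 -4 6 9 -6 → sum 7
Minimum of these is -31.

-31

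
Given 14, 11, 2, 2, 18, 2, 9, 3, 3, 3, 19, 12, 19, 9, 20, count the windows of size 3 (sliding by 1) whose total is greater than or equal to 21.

14 11 2 → sum 27  ≥ 21 ✓
11 2 2 → sum 15
2 2 18 → sum 22  ≥ 21 ✓
2 18 2 → sum 22  ≥ 21 ✓
18 2 9 → sum 29  ≥ 21 ✓
2 9 3 → sum 14
9 3 3 → sum 15
3 3 3 → sum 9
3 3 19 → sum 25  ≥ 21 ✓
3 19 12 → sum 34  ≥ 21 ✓
19 12 19 → sum 50  ≥ 21 ✓
12 19 9 → sum 40  ≥ 21 ✓
19 9 20 → sum 48  ≥ 21 ✓
9 windows satisfy the condition.

9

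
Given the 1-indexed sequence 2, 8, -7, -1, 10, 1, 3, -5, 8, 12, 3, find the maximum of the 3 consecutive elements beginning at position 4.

Elements at indices 4..6: -1, 10, 1
max(-1, 10, 1) = 10

10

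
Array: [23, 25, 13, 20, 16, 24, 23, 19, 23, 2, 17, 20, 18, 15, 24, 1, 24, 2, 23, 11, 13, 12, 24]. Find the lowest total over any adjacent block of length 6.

Window sums for each of the 18 positions:
23 25 13 20 16 24 → sum 121
25 13 20 16 24 23 → sum 121
13 20 16 24 23 19 → sum 115
20 16 24 23 19 23 → sum 125
16 24 23 19 23 2 → sum 107
24 23 19 23 2 17 → sum 108
23 19 23 2 17 20 → sum 104
19 23 2 17 20 18 → sum 99
23 2 17 20 18 15 → sum 95
2 17 20 18 15 24 → sum 96
17 20 18 15 24 1 → sum 95
20 18 15 24 1 24 → sum 102
18 15 24 1 24 2 → sum 84
15 24 1 24 2 23 → sum 89
24 1 24 2 23 11 → sum 85
1 24 2 23 11 13 → sum 74
24 2 23 11 13 12 → sum 85
2 23 11 13 12 24 → sum 85
Lowest of these is 74.

74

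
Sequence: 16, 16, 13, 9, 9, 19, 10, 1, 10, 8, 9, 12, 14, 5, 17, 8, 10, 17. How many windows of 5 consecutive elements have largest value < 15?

4

[16, 16, 13, 9, 9] → max 16
[16, 13, 9, 9, 19] → max 19
[13, 9, 9, 19, 10] → max 19
[9, 9, 19, 10, 1] → max 19
[9, 19, 10, 1, 10] → max 19
[19, 10, 1, 10, 8] → max 19
[10, 1, 10, 8, 9] → max 10  < 15 ✓
[1, 10, 8, 9, 12] → max 12  < 15 ✓
[10, 8, 9, 12, 14] → max 14  < 15 ✓
[8, 9, 12, 14, 5] → max 14  < 15 ✓
[9, 12, 14, 5, 17] → max 17
[12, 14, 5, 17, 8] → max 17
[14, 5, 17, 8, 10] → max 17
[5, 17, 8, 10, 17] → max 17
4 windows satisfy the condition.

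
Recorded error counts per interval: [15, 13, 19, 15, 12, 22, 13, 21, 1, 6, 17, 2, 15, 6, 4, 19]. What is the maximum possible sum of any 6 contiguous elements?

Window sums for each of the 11 positions:
(15, 13, 19, 15, 12, 22) → sum 96
(13, 19, 15, 12, 22, 13) → sum 94
(19, 15, 12, 22, 13, 21) → sum 102
(15, 12, 22, 13, 21, 1) → sum 84
(12, 22, 13, 21, 1, 6) → sum 75
(22, 13, 21, 1, 6, 17) → sum 80
(13, 21, 1, 6, 17, 2) → sum 60
(21, 1, 6, 17, 2, 15) → sum 62
(1, 6, 17, 2, 15, 6) → sum 47
(6, 17, 2, 15, 6, 4) → sum 50
(17, 2, 15, 6, 4, 19) → sum 63
Maximum of these is 102.

102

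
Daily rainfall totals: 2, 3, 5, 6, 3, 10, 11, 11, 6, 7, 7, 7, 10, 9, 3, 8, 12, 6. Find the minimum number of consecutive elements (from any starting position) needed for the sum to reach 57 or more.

add 2: running sum 2 < 57
add 3: running sum 5 < 57
add 5: running sum 10 < 57
add 6: running sum 16 < 57
add 3: running sum 19 < 57
add 10: running sum 29 < 57
add 11: running sum 40 < 57
add 11: running sum 51 < 57
end 8: [2, 3, 5, 6, 3, 10, 11, 11, 6] sum 57, len 9
end 9: [5, 6, 3, 10, 11, 11, 6, 7] sum 59, len 8
end 10: [6, 3, 10, 11, 11, 6, 7, 7] sum 61, len 8
end 11: [10, 11, 11, 6, 7, 7, 7] sum 59, len 7
end 12: [11, 11, 6, 7, 7, 7, 10] sum 59, len 7
end 13: [11, 6, 7, 7, 7, 10, 9] sum 57, len 7
end 14: [11, 6, 7, 7, 7, 10, 9, 3] sum 60, len 8
end 15: [6, 7, 7, 7, 10, 9, 3, 8] sum 57, len 8
end 16: [7, 7, 7, 10, 9, 3, 8, 12] sum 63, len 8
end 17: [7, 7, 10, 9, 3, 8, 12, 6] sum 62, len 8
Shortest qualifying length: 7.

7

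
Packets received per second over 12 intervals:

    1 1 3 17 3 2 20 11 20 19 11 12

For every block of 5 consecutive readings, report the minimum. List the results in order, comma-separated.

1, 1, 2, 2, 2, 2, 11, 11

[1, 1, 3, 17, 3] → min 1
[1, 3, 17, 3, 2] → min 1
[3, 17, 3, 2, 20] → min 2
[17, 3, 2, 20, 11] → min 2
[3, 2, 20, 11, 20] → min 2
[2, 20, 11, 20, 19] → min 2
[20, 11, 20, 19, 11] → min 11
[11, 20, 19, 11, 12] → min 11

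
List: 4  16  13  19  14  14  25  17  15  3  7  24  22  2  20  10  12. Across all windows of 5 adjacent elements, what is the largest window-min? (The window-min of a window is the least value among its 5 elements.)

Window mins for each of the 13 positions:
[4, 16, 13, 19, 14] → min 4
[16, 13, 19, 14, 14] → min 13
[13, 19, 14, 14, 25] → min 13
[19, 14, 14, 25, 17] → min 14
[14, 14, 25, 17, 15] → min 14
[14, 25, 17, 15, 3] → min 3
[25, 17, 15, 3, 7] → min 3
[17, 15, 3, 7, 24] → min 3
[15, 3, 7, 24, 22] → min 3
[3, 7, 24, 22, 2] → min 2
[7, 24, 22, 2, 20] → min 2
[24, 22, 2, 20, 10] → min 2
[22, 2, 20, 10, 12] → min 2
Largest of these is 14.

14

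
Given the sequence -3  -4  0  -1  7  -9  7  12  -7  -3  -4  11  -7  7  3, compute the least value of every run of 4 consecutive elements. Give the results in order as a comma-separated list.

-4, -4, -9, -9, -9, -9, -7, -7, -7, -7, -7, -7

(-3, -4, 0, -1) → min -4
(-4, 0, -1, 7) → min -4
(0, -1, 7, -9) → min -9
(-1, 7, -9, 7) → min -9
(7, -9, 7, 12) → min -9
(-9, 7, 12, -7) → min -9
(7, 12, -7, -3) → min -7
(12, -7, -3, -4) → min -7
(-7, -3, -4, 11) → min -7
(-3, -4, 11, -7) → min -7
(-4, 11, -7, 7) → min -7
(11, -7, 7, 3) → min -7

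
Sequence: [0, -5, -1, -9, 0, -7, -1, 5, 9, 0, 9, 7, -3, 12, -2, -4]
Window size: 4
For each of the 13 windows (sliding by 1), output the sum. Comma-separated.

-15, -15, -17, -17, -3, 6, 13, 23, 25, 13, 25, 14, 3

0 -5 -1 -9 → sum -15
-5 -1 -9 0 → sum -15
-1 -9 0 -7 → sum -17
-9 0 -7 -1 → sum -17
0 -7 -1 5 → sum -3
-7 -1 5 9 → sum 6
-1 5 9 0 → sum 13
5 9 0 9 → sum 23
9 0 9 7 → sum 25
0 9 7 -3 → sum 13
9 7 -3 12 → sum 25
7 -3 12 -2 → sum 14
-3 12 -2 -4 → sum 3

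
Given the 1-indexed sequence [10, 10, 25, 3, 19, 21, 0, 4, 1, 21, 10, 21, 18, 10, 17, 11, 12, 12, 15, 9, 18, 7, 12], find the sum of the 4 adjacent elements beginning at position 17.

Elements at indices 17..20: 12, 12, 15, 9
sum(12, 12, 15, 9) = 48

48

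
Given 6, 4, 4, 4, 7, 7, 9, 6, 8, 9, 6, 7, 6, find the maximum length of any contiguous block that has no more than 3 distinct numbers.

6

Extend right; when distinct count exceeds 3, shrink from the left:
[6] 1 distinct, len 1
[6, 4] 2 distinct, len 2
[6, 4, 4] 2 distinct, len 3
[6, 4, 4, 4] 2 distinct, len 4
[6, 4, 4, 4, 7] 3 distinct, len 5
[6, 4, 4, 4, 7, 7] 3 distinct, len 6
[4, 4, 4, 7, 7, 9] 3 distinct, len 6
[7, 7, 9, 6] 3 distinct, len 4
[9, 6, 8] 3 distinct, len 3
[9, 6, 8, 9] 3 distinct, len 4
[9, 6, 8, 9, 6] 3 distinct, len 5
[9, 6, 7] 3 distinct, len 3
[9, 6, 7, 6] 3 distinct, len 4
Longest length with ≤3 distinct: 6.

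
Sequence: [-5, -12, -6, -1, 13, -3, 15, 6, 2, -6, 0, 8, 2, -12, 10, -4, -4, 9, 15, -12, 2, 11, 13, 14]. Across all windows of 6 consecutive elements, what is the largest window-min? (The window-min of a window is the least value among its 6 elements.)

Window mins for each of the 19 positions:
-5 -12 -6 -1 13 -3 → min -12
-12 -6 -1 13 -3 15 → min -12
-6 -1 13 -3 15 6 → min -6
-1 13 -3 15 6 2 → min -3
13 -3 15 6 2 -6 → min -6
-3 15 6 2 -6 0 → min -6
15 6 2 -6 0 8 → min -6
6 2 -6 0 8 2 → min -6
2 -6 0 8 2 -12 → min -12
-6 0 8 2 -12 10 → min -12
0 8 2 -12 10 -4 → min -12
8 2 -12 10 -4 -4 → min -12
2 -12 10 -4 -4 9 → min -12
-12 10 -4 -4 9 15 → min -12
10 -4 -4 9 15 -12 → min -12
-4 -4 9 15 -12 2 → min -12
-4 9 15 -12 2 11 → min -12
9 15 -12 2 11 13 → min -12
15 -12 2 11 13 14 → min -12
Largest of these is -3.

-3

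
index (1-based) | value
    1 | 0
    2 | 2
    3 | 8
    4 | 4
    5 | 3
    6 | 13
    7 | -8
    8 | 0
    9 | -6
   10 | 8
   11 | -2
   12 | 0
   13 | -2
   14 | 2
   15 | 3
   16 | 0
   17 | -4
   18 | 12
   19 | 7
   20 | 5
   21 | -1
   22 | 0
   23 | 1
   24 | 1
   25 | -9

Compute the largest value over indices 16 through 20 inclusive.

Elements at indices 16..20: 0, -4, 12, 7, 5
max(0, -4, 12, 7, 5) = 12

12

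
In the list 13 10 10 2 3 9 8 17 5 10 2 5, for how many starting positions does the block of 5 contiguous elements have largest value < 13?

2

[13, 10, 10, 2, 3] → max 13
[10, 10, 2, 3, 9] → max 10  < 13 ✓
[10, 2, 3, 9, 8] → max 10  < 13 ✓
[2, 3, 9, 8, 17] → max 17
[3, 9, 8, 17, 5] → max 17
[9, 8, 17, 5, 10] → max 17
[8, 17, 5, 10, 2] → max 17
[17, 5, 10, 2, 5] → max 17
2 windows satisfy the condition.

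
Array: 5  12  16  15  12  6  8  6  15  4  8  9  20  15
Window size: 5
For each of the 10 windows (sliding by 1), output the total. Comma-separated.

[5, 12, 16, 15, 12] → sum 60
[12, 16, 15, 12, 6] → sum 61
[16, 15, 12, 6, 8] → sum 57
[15, 12, 6, 8, 6] → sum 47
[12, 6, 8, 6, 15] → sum 47
[6, 8, 6, 15, 4] → sum 39
[8, 6, 15, 4, 8] → sum 41
[6, 15, 4, 8, 9] → sum 42
[15, 4, 8, 9, 20] → sum 56
[4, 8, 9, 20, 15] → sum 56

60, 61, 57, 47, 47, 39, 41, 42, 56, 56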